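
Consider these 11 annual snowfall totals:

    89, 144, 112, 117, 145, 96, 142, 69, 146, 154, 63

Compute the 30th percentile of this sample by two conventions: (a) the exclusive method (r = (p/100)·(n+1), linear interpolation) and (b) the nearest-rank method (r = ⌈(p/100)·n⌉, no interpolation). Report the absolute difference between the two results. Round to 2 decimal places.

Sorted: 63, 69, 89, 96, 112, 117, 142, 144, 145, 146, 154.
n = 11.
(a) r = 3.6; between ranks 3 (89) and 4 (96): 93.2.
(b) the nearest-rank method: rank 4 → 96.
|93.2 − 96| = 2.8.

2.80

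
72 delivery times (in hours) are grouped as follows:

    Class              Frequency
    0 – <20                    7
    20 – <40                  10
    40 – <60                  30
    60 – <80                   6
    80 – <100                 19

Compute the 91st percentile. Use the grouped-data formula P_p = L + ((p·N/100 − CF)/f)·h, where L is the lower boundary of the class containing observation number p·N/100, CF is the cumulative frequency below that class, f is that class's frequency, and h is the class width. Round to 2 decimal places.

N = 72; target position k = 91/100 · 72 = 65.52.
Cumulative frequencies: 7, 17, 47, 53, 72.
Observation 65.52 falls in the class 80 – <100.
L = 80, CF = 53, f = 19, h = 20.
P91 = 80 + ((65.52 − 53)/19)·20 = 80 + 13.1789 = 93.1789.

93.18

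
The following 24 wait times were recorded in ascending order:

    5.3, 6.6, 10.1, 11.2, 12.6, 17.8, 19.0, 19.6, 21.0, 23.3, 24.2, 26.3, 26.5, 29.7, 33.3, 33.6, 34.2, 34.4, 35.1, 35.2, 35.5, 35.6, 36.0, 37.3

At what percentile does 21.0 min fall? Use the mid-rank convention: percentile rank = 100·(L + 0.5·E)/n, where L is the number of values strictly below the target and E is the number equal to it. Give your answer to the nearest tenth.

35.4

Count below 21.0: L = 8; count equal: E = 1; n = 24.
Percentile rank = 100·(8 + 0.5·1)/24 = 100·8.5/24 = 35.42.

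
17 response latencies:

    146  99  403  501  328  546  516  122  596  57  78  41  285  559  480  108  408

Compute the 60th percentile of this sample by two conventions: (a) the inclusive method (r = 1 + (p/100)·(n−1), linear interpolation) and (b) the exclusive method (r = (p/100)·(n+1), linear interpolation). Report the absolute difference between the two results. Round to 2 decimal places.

1.00

Sorted: 41, 57, 78, 99, 108, 122, 146, 285, 328, 403, 408, 480, 501, 516, 546, 559, 596.
n = 17.
(a) r = 10.6; between ranks 10 (403) and 11 (408): 406.
(b) r = 10.8; between ranks 10 (403) and 11 (408): 407.
|406 − 407| = 1.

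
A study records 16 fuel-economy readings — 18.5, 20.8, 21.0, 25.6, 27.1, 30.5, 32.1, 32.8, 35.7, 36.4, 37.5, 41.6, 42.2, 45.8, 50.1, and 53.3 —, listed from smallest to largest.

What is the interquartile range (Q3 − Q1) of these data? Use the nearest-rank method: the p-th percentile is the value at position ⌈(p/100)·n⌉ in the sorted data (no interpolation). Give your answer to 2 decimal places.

n = 16.
P25: rank ⌈25/100·16⌉ = 4 → 25.6.
P75: rank ⌈75/100·16⌉ = 12 → 41.6.
Difference: 41.6 − 25.6 = 16.

16.00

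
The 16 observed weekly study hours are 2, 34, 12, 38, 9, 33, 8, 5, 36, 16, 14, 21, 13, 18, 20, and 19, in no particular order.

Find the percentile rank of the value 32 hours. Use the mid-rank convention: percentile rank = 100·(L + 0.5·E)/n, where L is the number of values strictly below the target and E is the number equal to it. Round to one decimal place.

75.0

Sorted: 2, 5, 8, 9, 12, 13, 14, 16, 18, 19, 20, 21, 33, 34, 36, 38.
Count below 32: L = 12; count equal: E = 0; n = 16.
Percentile rank = 100·(12 + 0.5·0)/16 = 100·12/16 = 75.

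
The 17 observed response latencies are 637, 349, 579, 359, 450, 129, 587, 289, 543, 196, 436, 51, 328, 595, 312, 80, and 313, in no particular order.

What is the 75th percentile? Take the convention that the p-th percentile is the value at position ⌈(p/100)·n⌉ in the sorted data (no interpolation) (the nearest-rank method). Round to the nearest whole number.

543

Sorted: 51, 80, 129, 196, 289, 312, 313, 328, 349, 359, 436, 450, 543, 579, 587, 595, 637.
n = 17.
Position = ⌈75/100 · 17⌉ = ⌈12.75⌉ = 13.
The value at rank 13 is 543.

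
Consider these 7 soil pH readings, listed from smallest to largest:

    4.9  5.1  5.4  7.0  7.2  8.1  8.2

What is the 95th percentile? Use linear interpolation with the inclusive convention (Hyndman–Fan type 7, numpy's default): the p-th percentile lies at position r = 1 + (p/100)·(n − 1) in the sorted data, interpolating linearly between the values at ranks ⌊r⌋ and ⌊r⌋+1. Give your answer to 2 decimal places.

8.17

n = 7.
r = 1 + (95/100)·(7 − 1) = 1 + 5.7 = 6.7.
Rank 6 is 8.1 and rank 7 is 8.2.
Interpolate: 8.1 + 0.7·(8.2 − 8.1) = 8.1 + 0.7·0.1 = 8.17.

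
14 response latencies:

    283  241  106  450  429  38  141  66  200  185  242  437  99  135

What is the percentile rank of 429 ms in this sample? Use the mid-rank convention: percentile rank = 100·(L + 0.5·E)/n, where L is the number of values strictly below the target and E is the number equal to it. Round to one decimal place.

Sorted: 38, 66, 99, 106, 135, 141, 185, 200, 241, 242, 283, 429, 437, 450.
Count below 429: L = 11; count equal: E = 1; n = 14.
Percentile rank = 100·(11 + 0.5·1)/14 = 100·11.5/14 = 82.14.

82.1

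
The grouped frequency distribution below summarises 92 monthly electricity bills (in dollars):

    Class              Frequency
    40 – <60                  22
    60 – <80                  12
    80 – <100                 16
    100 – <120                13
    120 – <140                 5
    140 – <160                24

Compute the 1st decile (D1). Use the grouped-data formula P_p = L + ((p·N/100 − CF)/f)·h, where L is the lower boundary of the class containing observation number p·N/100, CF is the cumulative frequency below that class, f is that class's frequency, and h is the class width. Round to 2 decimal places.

N = 92; target position k = 10/100 · 92 = 9.2.
Cumulative frequencies: 22, 34, 50, 63, 68, 92.
Observation 9.2 falls in the class 40 – <60.
L = 40, CF = 0, f = 22, h = 20.
P10 = 40 + ((9.2 − 0)/22)·20 = 40 + 8.36364 = 48.3636.

48.36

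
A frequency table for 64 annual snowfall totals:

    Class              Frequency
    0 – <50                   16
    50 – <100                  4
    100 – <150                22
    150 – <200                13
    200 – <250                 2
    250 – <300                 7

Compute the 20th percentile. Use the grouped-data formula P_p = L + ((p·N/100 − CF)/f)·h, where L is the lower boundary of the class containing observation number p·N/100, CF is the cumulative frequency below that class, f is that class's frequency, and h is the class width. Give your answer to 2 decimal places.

40.00

N = 64; target position k = 20/100 · 64 = 12.8.
Cumulative frequencies: 16, 20, 42, 55, 57, 64.
Observation 12.8 falls in the class 0 – <50.
L = 0, CF = 0, f = 16, h = 50.
P20 = 0 + ((12.8 − 0)/16)·50 = 0 + 40 = 40.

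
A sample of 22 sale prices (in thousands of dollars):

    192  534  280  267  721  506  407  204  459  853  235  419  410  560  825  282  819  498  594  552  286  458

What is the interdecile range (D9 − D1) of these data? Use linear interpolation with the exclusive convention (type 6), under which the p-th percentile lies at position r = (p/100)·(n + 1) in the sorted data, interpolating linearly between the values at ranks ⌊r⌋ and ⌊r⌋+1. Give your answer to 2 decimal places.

609.90

Sorted: 192, 204, 235, 267, 280, 282, 286, 407, 410, 419, 458, 459, 498, 506, 534, 552, 560, 594, 721, 819, 825, 853.
n = 22.
P10: r = 2.3; ranks 2–3 are 204, 235; interpolating gives 213.3.
P90: r = 20.7; ranks 20–21 are 819, 825; interpolating gives 823.2.
Difference: 823.2 − 213.3 = 609.9.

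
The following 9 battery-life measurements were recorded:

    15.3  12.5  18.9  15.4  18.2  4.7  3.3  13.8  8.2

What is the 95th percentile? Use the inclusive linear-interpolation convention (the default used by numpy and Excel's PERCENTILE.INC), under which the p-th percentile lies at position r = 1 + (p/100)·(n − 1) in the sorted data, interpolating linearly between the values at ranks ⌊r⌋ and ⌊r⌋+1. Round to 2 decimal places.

18.62

Sorted: 3.3, 4.7, 8.2, 12.5, 13.8, 15.3, 15.4, 18.2, 18.9.
n = 9.
r = 1 + (95/100)·(9 − 1) = 1 + 7.6 = 8.6.
Rank 8 is 18.2 and rank 9 is 18.9.
Interpolate: 18.2 + 0.6·(18.9 − 18.2) = 18.2 + 0.6·0.7 = 18.62.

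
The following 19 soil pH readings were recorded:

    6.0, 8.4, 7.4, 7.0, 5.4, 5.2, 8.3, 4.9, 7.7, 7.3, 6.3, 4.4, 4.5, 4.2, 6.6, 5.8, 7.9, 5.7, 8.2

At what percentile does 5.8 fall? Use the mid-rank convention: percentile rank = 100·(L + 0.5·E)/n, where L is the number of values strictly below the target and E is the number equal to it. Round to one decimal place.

39.5

Sorted: 4.2, 4.4, 4.5, 4.9, 5.2, 5.4, 5.7, 5.8, 6.0, 6.3, 6.6, 7.0, 7.3, 7.4, 7.7, 7.9, 8.2, 8.3, 8.4.
Count below 5.8: L = 7; count equal: E = 1; n = 19.
Percentile rank = 100·(7 + 0.5·1)/19 = 100·7.5/19 = 39.47.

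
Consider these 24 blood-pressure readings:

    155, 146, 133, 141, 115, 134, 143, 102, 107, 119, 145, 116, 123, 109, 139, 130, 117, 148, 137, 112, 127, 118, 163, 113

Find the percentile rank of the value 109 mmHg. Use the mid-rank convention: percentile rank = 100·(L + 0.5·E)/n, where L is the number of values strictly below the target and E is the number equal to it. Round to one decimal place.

Sorted: 102, 107, 109, 112, 113, 115, 116, 117, 118, 119, 123, 127, 130, 133, 134, 137, 139, 141, 143, 145, 146, 148, 155, 163.
Count below 109: L = 2; count equal: E = 1; n = 24.
Percentile rank = 100·(2 + 0.5·1)/24 = 100·2.5/24 = 10.42.

10.4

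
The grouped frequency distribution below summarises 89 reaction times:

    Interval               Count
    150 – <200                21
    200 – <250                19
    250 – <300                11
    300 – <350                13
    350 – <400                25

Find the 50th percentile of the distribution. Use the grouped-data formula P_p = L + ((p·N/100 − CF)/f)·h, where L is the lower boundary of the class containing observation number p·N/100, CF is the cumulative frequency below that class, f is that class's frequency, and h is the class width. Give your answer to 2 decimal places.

N = 89; target position k = 50/100 · 89 = 44.5.
Cumulative frequencies: 21, 40, 51, 64, 89.
Observation 44.5 falls in the class 250 – <300.
L = 250, CF = 40, f = 11, h = 50.
P50 = 250 + ((44.5 − 40)/11)·50 = 250 + 20.4545 = 270.455.

270.45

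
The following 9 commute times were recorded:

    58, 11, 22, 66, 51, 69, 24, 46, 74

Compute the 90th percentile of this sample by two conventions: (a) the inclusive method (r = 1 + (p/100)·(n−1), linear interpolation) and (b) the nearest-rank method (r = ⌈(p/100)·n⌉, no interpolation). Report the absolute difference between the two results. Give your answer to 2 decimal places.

4.00

Sorted: 11, 22, 24, 46, 51, 58, 66, 69, 74.
n = 9.
(a) r = 8.2; between ranks 8 (69) and 9 (74): 70.
(b) the nearest-rank method: rank 9 → 74.
|70 − 74| = 4.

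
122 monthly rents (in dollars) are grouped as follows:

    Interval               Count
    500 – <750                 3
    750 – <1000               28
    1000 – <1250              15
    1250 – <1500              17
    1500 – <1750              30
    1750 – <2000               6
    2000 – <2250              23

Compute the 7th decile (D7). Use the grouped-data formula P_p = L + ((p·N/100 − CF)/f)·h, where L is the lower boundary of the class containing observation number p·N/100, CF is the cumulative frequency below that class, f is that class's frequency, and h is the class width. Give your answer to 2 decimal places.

N = 122; target position k = 70/100 · 122 = 85.4.
Cumulative frequencies: 3, 31, 46, 63, 93, 99, 122.
Observation 85.4 falls in the class 1500 – <1750.
L = 1500, CF = 63, f = 30, h = 250.
P70 = 1500 + ((85.4 − 63)/30)·250 = 1500 + 186.667 = 1686.67.

1686.67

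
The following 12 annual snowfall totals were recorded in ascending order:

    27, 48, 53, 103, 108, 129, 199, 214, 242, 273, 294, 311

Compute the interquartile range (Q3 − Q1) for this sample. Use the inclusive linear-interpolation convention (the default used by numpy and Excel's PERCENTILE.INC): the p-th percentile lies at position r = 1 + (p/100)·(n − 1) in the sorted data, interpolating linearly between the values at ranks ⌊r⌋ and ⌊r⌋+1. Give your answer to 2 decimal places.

n = 12.
P25: r = 3.75; ranks 3–4 are 53, 103; interpolating gives 90.5.
P75: r = 9.25; ranks 9–10 are 242, 273; interpolating gives 249.75.
Difference: 249.75 − 90.5 = 159.25.

159.25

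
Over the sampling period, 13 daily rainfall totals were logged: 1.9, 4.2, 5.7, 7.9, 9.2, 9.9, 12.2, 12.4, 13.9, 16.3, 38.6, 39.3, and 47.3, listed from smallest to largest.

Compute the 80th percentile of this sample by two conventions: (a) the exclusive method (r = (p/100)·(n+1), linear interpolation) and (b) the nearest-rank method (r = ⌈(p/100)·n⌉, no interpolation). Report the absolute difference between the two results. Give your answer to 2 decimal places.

n = 13.
(a) r = 11.2; between ranks 11 (38.6) and 12 (39.3): 38.74.
(b) the nearest-rank method: rank 11 → 38.6.
|38.74 − 38.6| = 0.14.

0.14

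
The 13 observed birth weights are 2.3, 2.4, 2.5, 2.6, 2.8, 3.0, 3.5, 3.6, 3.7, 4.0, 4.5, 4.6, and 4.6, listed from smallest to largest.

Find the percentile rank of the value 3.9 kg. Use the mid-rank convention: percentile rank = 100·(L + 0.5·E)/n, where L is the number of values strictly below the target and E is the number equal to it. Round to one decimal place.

Count below 3.9: L = 9; count equal: E = 0; n = 13.
Percentile rank = 100·(9 + 0.5·0)/13 = 100·9/13 = 69.23.

69.2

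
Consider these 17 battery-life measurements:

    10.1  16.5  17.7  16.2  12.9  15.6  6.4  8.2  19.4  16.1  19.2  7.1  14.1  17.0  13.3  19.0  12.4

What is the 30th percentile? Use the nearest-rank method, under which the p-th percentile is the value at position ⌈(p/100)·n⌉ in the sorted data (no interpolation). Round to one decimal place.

Sorted: 6.4, 7.1, 8.2, 10.1, 12.4, 12.9, 13.3, 14.1, 15.6, 16.1, 16.2, 16.5, 17.0, 17.7, 19.0, 19.2, 19.4.
n = 17.
Position = ⌈30/100 · 17⌉ = ⌈5.1⌉ = 6.
The value at rank 6 is 12.9.

12.9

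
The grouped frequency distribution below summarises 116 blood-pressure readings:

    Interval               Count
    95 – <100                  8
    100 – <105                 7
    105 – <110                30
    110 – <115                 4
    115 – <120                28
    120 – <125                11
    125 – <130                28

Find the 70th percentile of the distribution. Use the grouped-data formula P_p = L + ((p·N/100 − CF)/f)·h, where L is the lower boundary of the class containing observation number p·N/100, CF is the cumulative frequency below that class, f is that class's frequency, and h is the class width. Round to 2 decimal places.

N = 116; target position k = 70/100 · 116 = 81.2.
Cumulative frequencies: 8, 15, 45, 49, 77, 88, 116.
Observation 81.2 falls in the class 120 – <125.
L = 120, CF = 77, f = 11, h = 5.
P70 = 120 + ((81.2 − 77)/11)·5 = 120 + 1.90909 = 121.909.

121.91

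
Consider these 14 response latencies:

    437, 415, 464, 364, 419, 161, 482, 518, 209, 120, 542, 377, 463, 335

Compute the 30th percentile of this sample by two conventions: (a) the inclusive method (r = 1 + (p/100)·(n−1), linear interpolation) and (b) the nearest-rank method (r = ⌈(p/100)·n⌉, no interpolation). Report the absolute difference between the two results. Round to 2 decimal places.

Sorted: 120, 161, 209, 335, 364, 377, 415, 419, 437, 463, 464, 482, 518, 542.
n = 14.
(a) r = 4.9; between ranks 4 (335) and 5 (364): 361.1.
(b) the nearest-rank method: rank 5 → 364.
|361.1 − 364| = 2.9.

2.90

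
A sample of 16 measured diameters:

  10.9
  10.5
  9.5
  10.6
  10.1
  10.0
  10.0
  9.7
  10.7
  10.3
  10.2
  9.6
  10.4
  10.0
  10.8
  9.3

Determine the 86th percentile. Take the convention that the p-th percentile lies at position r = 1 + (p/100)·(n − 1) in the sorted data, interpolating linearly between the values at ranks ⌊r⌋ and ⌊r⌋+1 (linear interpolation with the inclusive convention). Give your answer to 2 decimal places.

10.69

Sorted: 9.3, 9.5, 9.6, 9.7, 10.0, 10.0, 10.0, 10.1, 10.2, 10.3, 10.4, 10.5, 10.6, 10.7, 10.8, 10.9.
n = 16.
r = 1 + (86/100)·(16 − 1) = 1 + 12.9 = 13.9.
Rank 13 is 10.6 and rank 14 is 10.7.
Interpolate: 10.6 + 0.9·(10.7 − 10.6) = 10.6 + 0.9·0.1 = 10.69.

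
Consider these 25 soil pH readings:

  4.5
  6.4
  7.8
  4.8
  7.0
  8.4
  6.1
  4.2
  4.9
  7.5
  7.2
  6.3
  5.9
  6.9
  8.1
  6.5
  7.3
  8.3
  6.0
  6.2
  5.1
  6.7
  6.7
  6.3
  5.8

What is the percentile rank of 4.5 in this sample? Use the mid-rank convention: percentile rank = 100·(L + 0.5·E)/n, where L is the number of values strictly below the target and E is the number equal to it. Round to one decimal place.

Sorted: 4.2, 4.5, 4.8, 4.9, 5.1, 5.8, 5.9, 6.0, 6.1, 6.2, 6.3, 6.3, 6.4, 6.5, 6.7, 6.7, 6.9, 7.0, 7.2, 7.3, 7.5, 7.8, 8.1, 8.3, 8.4.
Count below 4.5: L = 1; count equal: E = 1; n = 25.
Percentile rank = 100·(1 + 0.5·1)/25 = 100·1.5/25 = 6.

6.0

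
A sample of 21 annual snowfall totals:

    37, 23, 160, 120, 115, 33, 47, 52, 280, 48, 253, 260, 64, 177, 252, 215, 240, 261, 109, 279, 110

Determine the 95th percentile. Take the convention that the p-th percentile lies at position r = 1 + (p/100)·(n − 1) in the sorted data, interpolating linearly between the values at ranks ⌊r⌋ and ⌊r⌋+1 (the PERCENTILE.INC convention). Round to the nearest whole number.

Sorted: 23, 33, 37, 47, 48, 52, 64, 109, 110, 115, 120, 160, 177, 215, 240, 252, 253, 260, 261, 279, 280.
n = 21.
r = 1 + (95/100)·(21 − 1) = 1 + 19 = 20.
r is an integer, so P95 is the value at rank 20: 279.

279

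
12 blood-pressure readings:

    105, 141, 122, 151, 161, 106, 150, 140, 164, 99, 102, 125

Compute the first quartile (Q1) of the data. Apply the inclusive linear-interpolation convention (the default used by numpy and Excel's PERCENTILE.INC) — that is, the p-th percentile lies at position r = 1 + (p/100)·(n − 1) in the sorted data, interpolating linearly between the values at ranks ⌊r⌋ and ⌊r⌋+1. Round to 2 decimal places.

105.75

Sorted: 99, 102, 105, 106, 122, 125, 140, 141, 150, 151, 161, 164.
n = 12.
r = 1 + (25/100)·(12 − 1) = 1 + 2.75 = 3.75.
Rank 3 is 105 and rank 4 is 106.
Interpolate: 105 + 0.75·(106 − 105) = 105 + 0.75·1 = 105.75.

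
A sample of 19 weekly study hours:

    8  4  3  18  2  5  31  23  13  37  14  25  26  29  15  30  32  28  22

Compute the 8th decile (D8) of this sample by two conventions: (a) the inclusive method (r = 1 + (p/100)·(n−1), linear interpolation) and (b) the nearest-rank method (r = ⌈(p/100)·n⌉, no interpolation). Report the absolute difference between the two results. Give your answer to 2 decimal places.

0.60

Sorted: 2, 3, 4, 5, 8, 13, 14, 15, 18, 22, 23, 25, 26, 28, 29, 30, 31, 32, 37.
n = 19.
(a) r = 15.4; between ranks 15 (29) and 16 (30): 29.4.
(b) the nearest-rank method: rank 16 → 30.
|29.4 − 30| = 0.6.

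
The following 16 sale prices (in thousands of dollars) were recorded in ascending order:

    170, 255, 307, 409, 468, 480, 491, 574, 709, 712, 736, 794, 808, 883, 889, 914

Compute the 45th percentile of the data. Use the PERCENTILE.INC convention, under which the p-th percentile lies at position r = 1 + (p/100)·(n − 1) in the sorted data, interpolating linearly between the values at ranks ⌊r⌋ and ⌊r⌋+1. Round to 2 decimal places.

553.25

n = 16.
r = 1 + (45/100)·(16 − 1) = 1 + 6.75 = 7.75.
Rank 7 is 491 and rank 8 is 574.
Interpolate: 491 + 0.75·(574 − 491) = 491 + 0.75·83 = 553.25.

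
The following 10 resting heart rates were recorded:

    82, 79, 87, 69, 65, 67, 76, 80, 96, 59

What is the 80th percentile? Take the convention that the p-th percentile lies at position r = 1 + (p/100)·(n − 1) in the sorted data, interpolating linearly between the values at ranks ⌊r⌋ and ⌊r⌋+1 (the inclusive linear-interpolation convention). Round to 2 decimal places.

Sorted: 59, 65, 67, 69, 76, 79, 80, 82, 87, 96.
n = 10.
r = 1 + (80/100)·(10 − 1) = 1 + 7.2 = 8.2.
Rank 8 is 82 and rank 9 is 87.
Interpolate: 82 + 0.2·(87 − 82) = 82 + 0.2·5 = 83.

83.00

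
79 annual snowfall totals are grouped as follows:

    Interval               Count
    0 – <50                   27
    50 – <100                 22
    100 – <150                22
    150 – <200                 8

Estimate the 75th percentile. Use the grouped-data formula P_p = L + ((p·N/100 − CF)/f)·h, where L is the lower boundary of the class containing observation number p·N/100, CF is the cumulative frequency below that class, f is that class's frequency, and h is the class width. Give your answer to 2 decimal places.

N = 79; target position k = 75/100 · 79 = 59.25.
Cumulative frequencies: 27, 49, 71, 79.
Observation 59.25 falls in the class 100 – <150.
L = 100, CF = 49, f = 22, h = 50.
P75 = 100 + ((59.25 − 49)/22)·50 = 100 + 23.2955 = 123.295.

123.30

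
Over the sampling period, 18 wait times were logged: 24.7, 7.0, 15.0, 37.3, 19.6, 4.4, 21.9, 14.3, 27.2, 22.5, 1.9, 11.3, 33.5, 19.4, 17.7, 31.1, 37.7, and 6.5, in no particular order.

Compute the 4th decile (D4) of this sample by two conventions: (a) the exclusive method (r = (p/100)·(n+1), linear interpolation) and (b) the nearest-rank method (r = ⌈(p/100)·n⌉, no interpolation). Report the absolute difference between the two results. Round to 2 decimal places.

Sorted: 1.9, 4.4, 6.5, 7.0, 11.3, 14.3, 15.0, 17.7, 19.4, 19.6, 21.9, 22.5, 24.7, 27.2, 31.1, 33.5, 37.3, 37.7.
n = 18.
(a) r = 7.6; between ranks 7 (15.0) and 8 (17.7): 16.62.
(b) the nearest-rank method: rank 8 → 17.7.
|16.62 − 17.7| = 1.08.

1.08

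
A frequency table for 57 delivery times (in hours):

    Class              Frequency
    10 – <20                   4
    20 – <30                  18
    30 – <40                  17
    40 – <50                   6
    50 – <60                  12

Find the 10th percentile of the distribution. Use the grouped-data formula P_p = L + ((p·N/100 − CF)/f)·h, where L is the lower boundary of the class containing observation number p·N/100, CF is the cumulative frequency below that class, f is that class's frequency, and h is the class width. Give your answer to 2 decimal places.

20.94

N = 57; target position k = 10/100 · 57 = 5.7.
Cumulative frequencies: 4, 22, 39, 45, 57.
Observation 5.7 falls in the class 20 – <30.
L = 20, CF = 4, f = 18, h = 10.
P10 = 20 + ((5.7 − 4)/18)·10 = 20 + 0.944444 = 20.9444.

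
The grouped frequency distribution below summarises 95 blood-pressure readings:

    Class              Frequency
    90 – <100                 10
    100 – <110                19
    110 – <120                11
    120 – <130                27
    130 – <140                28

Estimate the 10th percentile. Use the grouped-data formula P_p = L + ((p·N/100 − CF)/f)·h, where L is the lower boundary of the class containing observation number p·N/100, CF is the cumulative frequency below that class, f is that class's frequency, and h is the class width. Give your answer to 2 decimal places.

N = 95; target position k = 10/100 · 95 = 9.5.
Cumulative frequencies: 10, 29, 40, 67, 95.
Observation 9.5 falls in the class 90 – <100.
L = 90, CF = 0, f = 10, h = 10.
P10 = 90 + ((9.5 − 0)/10)·10 = 90 + 9.5 = 99.5.

99.50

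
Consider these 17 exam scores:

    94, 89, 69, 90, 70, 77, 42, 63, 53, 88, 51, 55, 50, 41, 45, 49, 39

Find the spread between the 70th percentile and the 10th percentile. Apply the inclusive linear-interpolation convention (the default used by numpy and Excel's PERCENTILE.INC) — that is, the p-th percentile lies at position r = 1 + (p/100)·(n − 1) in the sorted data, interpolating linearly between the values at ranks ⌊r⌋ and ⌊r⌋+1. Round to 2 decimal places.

29.80

Sorted: 39, 41, 42, 45, 49, 50, 51, 53, 55, 63, 69, 70, 77, 88, 89, 90, 94.
n = 17.
P10: r = 2.6; ranks 2–3 are 41, 42; interpolating gives 41.6.
P70: r = 12.2; ranks 12–13 are 70, 77; interpolating gives 71.4.
Difference: 71.4 − 41.6 = 29.8.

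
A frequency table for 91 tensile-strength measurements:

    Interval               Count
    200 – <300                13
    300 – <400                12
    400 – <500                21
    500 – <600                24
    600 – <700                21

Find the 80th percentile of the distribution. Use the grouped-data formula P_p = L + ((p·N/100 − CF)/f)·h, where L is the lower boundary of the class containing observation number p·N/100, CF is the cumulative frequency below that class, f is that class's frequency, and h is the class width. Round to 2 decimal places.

N = 91; target position k = 80/100 · 91 = 72.8.
Cumulative frequencies: 13, 25, 46, 70, 91.
Observation 72.8 falls in the class 600 – <700.
L = 600, CF = 70, f = 21, h = 100.
P80 = 600 + ((72.8 − 70)/21)·100 = 600 + 13.3333 = 613.333.

613.33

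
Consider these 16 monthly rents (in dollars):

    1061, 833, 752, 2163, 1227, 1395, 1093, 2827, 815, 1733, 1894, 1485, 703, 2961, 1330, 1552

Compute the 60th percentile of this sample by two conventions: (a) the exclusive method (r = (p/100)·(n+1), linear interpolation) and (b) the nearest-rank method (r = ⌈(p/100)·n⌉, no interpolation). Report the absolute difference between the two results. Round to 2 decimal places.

Sorted: 703, 752, 815, 833, 1061, 1093, 1227, 1330, 1395, 1485, 1552, 1733, 1894, 2163, 2827, 2961.
n = 16.
(a) r = 10.2; between ranks 10 (1485) and 11 (1552): 1498.4.
(b) the nearest-rank method: rank 10 → 1485.
|1498.4 − 1485| = 13.4.

13.40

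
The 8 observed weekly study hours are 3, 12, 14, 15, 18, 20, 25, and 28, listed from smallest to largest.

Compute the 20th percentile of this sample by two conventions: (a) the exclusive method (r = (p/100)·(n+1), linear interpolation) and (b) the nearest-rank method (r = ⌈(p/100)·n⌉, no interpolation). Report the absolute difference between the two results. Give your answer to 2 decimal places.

1.80

n = 8.
(a) r = 1.8; between ranks 1 (3) and 2 (12): 10.2.
(b) the nearest-rank method: rank 2 → 12.
|10.2 − 12| = 1.8.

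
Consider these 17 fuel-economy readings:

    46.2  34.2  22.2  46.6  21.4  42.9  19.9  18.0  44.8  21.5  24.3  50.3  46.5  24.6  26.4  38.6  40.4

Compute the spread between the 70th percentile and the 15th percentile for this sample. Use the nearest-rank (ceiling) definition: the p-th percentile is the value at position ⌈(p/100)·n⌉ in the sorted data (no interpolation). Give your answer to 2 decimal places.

Sorted: 18.0, 19.9, 21.4, 21.5, 22.2, 24.3, 24.6, 26.4, 34.2, 38.6, 40.4, 42.9, 44.8, 46.2, 46.5, 46.6, 50.3.
n = 17.
P15: rank ⌈15/100·17⌉ = 3 → 21.4.
P70: rank ⌈70/100·17⌉ = 12 → 42.9.
Difference: 42.9 − 21.4 = 21.5.

21.50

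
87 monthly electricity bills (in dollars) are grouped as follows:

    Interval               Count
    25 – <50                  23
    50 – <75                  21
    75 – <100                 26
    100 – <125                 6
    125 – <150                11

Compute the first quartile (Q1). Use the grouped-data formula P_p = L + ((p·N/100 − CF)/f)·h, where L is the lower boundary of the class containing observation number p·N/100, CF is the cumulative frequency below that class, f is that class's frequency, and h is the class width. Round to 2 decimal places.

N = 87; target position k = 25/100 · 87 = 21.75.
Cumulative frequencies: 23, 44, 70, 76, 87.
Observation 21.75 falls in the class 25 – <50.
L = 25, CF = 0, f = 23, h = 25.
P25 = 25 + ((21.75 − 0)/23)·25 = 25 + 23.6413 = 48.6413.

48.64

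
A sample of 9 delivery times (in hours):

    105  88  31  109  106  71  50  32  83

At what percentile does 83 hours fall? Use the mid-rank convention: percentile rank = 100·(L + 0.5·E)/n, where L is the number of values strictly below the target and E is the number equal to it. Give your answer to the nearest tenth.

Sorted: 31, 32, 50, 71, 83, 88, 105, 106, 109.
Count below 83: L = 4; count equal: E = 1; n = 9.
Percentile rank = 100·(4 + 0.5·1)/9 = 100·4.5/9 = 50.

50.0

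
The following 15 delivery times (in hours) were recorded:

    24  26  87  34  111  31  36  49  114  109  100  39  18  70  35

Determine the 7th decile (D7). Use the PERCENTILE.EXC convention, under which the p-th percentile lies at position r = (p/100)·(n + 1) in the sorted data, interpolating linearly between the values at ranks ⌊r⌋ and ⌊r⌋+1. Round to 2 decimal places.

Sorted: 18, 24, 26, 31, 34, 35, 36, 39, 49, 70, 87, 100, 109, 111, 114.
n = 15.
r = (70/100)·(15 + 1) = 11.2.
Rank 11 is 87 and rank 12 is 100.
Interpolate: 87 + 0.2·(100 − 87) = 87 + 0.2·13 = 89.6.

89.60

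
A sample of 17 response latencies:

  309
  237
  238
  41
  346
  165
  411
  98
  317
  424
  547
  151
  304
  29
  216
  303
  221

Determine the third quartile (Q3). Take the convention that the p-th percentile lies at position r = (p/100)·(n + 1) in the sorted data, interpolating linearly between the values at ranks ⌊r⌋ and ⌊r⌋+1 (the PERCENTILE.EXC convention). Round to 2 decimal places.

331.50

Sorted: 29, 41, 98, 151, 165, 216, 221, 237, 238, 303, 304, 309, 317, 346, 411, 424, 547.
n = 17.
r = (75/100)·(17 + 1) = 13.5.
Rank 13 is 317 and rank 14 is 346.
Interpolate: 317 + 0.5·(346 − 317) = 317 + 0.5·29 = 331.5.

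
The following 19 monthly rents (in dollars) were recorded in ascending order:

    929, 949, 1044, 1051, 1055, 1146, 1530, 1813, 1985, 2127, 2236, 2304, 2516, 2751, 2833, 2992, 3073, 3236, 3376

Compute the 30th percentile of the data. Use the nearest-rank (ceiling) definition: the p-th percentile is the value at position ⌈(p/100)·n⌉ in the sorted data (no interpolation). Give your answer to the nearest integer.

n = 19.
Position = ⌈30/100 · 19⌉ = ⌈5.7⌉ = 6.
The value at rank 6 is 1146.

1146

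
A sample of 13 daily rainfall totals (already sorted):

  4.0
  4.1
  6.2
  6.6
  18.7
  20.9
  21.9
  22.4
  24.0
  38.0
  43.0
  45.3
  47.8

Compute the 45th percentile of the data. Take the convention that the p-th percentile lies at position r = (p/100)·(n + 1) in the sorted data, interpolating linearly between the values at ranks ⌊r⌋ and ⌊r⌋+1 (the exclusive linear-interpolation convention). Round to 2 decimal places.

21.20

n = 13.
r = (45/100)·(13 + 1) = 6.3.
Rank 6 is 20.9 and rank 7 is 21.9.
Interpolate: 20.9 + 0.3·(21.9 − 20.9) = 20.9 + 0.3·1 = 21.2.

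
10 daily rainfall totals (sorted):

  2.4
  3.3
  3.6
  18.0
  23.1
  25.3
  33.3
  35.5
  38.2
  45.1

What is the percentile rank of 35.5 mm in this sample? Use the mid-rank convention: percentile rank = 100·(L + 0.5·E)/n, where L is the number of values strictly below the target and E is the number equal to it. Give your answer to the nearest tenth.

Count below 35.5: L = 7; count equal: E = 1; n = 10.
Percentile rank = 100·(7 + 0.5·1)/10 = 100·7.5/10 = 75.

75.0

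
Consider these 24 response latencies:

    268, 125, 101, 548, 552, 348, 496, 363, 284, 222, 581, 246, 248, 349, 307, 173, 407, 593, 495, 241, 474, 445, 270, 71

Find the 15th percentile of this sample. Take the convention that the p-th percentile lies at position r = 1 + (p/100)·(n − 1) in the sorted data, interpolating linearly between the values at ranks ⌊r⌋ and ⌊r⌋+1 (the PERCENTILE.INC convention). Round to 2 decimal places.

Sorted: 71, 101, 125, 173, 222, 241, 246, 248, 268, 270, 284, 307, 348, 349, 363, 407, 445, 474, 495, 496, 548, 552, 581, 593.
n = 24.
r = 1 + (15/100)·(24 − 1) = 1 + 3.45 = 4.45.
Rank 4 is 173 and rank 5 is 222.
Interpolate: 173 + 0.45·(222 − 173) = 173 + 0.45·49 = 195.05.

195.05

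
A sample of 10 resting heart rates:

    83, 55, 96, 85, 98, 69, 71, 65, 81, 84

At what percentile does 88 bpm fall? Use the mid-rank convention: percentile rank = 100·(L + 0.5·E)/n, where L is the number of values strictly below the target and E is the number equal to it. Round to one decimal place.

80.0

Sorted: 55, 65, 69, 71, 81, 83, 84, 85, 96, 98.
Count below 88: L = 8; count equal: E = 0; n = 10.
Percentile rank = 100·(8 + 0.5·0)/10 = 100·8/10 = 80.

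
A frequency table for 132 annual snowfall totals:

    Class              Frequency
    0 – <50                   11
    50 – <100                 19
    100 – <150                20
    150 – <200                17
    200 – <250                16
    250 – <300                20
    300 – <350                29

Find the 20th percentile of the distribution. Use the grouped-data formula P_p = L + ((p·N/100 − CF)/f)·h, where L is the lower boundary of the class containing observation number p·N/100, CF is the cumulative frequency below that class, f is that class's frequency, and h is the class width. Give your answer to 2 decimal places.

N = 132; target position k = 20/100 · 132 = 26.4.
Cumulative frequencies: 11, 30, 50, 67, 83, 103, 132.
Observation 26.4 falls in the class 50 – <100.
L = 50, CF = 11, f = 19, h = 50.
P20 = 50 + ((26.4 − 11)/19)·50 = 50 + 40.5263 = 90.5263.

90.53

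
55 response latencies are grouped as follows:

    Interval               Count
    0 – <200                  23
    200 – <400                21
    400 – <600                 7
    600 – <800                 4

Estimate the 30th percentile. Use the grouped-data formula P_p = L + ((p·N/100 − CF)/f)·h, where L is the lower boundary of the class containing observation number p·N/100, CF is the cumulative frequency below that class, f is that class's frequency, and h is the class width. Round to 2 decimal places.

143.48

N = 55; target position k = 30/100 · 55 = 16.5.
Cumulative frequencies: 23, 44, 51, 55.
Observation 16.5 falls in the class 0 – <200.
L = 0, CF = 0, f = 23, h = 200.
P30 = 0 + ((16.5 − 0)/23)·200 = 0 + 143.478 = 143.478.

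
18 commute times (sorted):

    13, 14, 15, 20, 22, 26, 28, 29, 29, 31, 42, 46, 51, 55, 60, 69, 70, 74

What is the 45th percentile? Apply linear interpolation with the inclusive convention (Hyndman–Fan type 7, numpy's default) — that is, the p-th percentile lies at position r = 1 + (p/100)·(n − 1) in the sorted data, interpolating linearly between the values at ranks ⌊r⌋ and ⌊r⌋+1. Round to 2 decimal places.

n = 18.
r = 1 + (45/100)·(18 − 1) = 1 + 7.65 = 8.65.
Rank 8 is 29 and rank 9 is 29.
Interpolate: 29 + 0.65·(29 − 29) = 29 + 0.65·0 = 29.

29.00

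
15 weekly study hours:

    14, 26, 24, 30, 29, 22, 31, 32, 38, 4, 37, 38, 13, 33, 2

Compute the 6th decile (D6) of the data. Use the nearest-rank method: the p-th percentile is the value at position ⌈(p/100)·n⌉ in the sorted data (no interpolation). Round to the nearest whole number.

30

Sorted: 2, 4, 13, 14, 22, 24, 26, 29, 30, 31, 32, 33, 37, 38, 38.
n = 15.
Position = ⌈60/100 · 15⌉ = ⌈9⌉ = 9.
The value at rank 9 is 30.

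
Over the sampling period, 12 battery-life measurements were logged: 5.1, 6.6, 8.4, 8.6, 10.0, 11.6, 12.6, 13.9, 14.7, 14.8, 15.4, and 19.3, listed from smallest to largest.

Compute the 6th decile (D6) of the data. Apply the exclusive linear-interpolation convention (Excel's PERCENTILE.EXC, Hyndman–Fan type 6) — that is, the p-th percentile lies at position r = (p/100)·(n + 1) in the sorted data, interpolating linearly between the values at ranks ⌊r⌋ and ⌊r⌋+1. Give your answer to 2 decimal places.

13.64

n = 12.
r = (60/100)·(12 + 1) = 7.8.
Rank 7 is 12.6 and rank 8 is 13.9.
Interpolate: 12.6 + 0.8·(13.9 − 12.6) = 12.6 + 0.8·1.3 = 13.64.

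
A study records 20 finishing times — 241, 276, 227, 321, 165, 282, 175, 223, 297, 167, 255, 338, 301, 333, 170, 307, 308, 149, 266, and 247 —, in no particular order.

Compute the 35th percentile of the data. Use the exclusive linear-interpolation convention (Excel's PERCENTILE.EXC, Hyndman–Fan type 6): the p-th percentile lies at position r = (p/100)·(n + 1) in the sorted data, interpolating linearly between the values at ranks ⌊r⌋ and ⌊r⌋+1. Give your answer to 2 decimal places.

Sorted: 149, 165, 167, 170, 175, 223, 227, 241, 247, 255, 266, 276, 282, 297, 301, 307, 308, 321, 333, 338.
n = 20.
r = (35/100)·(20 + 1) = 7.35.
Rank 7 is 227 and rank 8 is 241.
Interpolate: 227 + 0.35·(241 − 227) = 227 + 0.35·14 = 231.9.

231.90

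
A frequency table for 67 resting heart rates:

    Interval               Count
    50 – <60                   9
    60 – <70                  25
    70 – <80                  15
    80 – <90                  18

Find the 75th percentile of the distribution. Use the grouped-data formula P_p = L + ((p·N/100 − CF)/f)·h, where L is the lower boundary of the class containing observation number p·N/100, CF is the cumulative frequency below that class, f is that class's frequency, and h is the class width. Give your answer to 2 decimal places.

80.69

N = 67; target position k = 75/100 · 67 = 50.25.
Cumulative frequencies: 9, 34, 49, 67.
Observation 50.25 falls in the class 80 – <90.
L = 80, CF = 49, f = 18, h = 10.
P75 = 80 + ((50.25 − 49)/18)·10 = 80 + 0.694444 = 80.6944.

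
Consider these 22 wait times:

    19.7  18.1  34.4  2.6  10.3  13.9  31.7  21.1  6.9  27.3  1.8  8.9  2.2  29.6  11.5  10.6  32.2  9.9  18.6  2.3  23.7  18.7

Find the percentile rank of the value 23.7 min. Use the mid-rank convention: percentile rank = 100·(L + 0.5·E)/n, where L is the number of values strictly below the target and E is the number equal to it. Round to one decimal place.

75.0

Sorted: 1.8, 2.2, 2.3, 2.6, 6.9, 8.9, 9.9, 10.3, 10.6, 11.5, 13.9, 18.1, 18.6, 18.7, 19.7, 21.1, 23.7, 27.3, 29.6, 31.7, 32.2, 34.4.
Count below 23.7: L = 16; count equal: E = 1; n = 22.
Percentile rank = 100·(16 + 0.5·1)/22 = 100·16.5/22 = 75.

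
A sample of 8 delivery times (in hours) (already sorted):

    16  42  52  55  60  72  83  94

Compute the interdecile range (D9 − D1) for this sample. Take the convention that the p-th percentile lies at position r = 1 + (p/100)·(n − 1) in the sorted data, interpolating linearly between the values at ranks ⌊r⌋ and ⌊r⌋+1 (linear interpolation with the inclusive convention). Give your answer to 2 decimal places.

n = 8.
P10: r = 1.7; ranks 1–2 are 16, 42; interpolating gives 34.2.
P90: r = 7.3; ranks 7–8 are 83, 94; interpolating gives 86.3.
Difference: 86.3 − 34.2 = 52.1.

52.10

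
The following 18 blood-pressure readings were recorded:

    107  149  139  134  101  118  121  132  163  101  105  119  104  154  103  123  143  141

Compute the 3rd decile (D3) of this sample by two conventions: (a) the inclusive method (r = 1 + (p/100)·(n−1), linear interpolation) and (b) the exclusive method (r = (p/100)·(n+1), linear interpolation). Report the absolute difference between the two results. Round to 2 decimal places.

Sorted: 101, 101, 103, 104, 105, 107, 118, 119, 121, 123, 132, 134, 139, 141, 143, 149, 154, 163.
n = 18.
(a) r = 6.1; between ranks 6 (107) and 7 (118): 108.1.
(b) r = 5.7; between ranks 5 (105) and 6 (107): 106.4.
|108.1 − 106.4| = 1.7.

1.70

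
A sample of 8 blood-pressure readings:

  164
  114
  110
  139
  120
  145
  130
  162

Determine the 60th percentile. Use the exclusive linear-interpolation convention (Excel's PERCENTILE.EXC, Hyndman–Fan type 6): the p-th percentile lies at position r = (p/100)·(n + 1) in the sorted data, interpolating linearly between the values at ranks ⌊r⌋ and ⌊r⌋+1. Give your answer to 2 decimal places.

141.40

Sorted: 110, 114, 120, 130, 139, 145, 162, 164.
n = 8.
r = (60/100)·(8 + 1) = 5.4.
Rank 5 is 139 and rank 6 is 145.
Interpolate: 139 + 0.4·(145 − 139) = 139 + 0.4·6 = 141.4.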